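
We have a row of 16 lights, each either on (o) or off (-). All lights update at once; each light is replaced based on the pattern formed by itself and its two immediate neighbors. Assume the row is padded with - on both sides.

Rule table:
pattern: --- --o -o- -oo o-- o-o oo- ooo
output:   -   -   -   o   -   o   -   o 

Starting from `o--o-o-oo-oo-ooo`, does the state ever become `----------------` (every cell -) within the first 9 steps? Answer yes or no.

----o-oo-oo-ooo-
-----oo-oo-ooo--
-----o-oo-ooo---
------oo-ooo----
------o-ooo-----
-------ooo------
-------oo-------
-------o--------
----------------
all cells are - at step 9

yes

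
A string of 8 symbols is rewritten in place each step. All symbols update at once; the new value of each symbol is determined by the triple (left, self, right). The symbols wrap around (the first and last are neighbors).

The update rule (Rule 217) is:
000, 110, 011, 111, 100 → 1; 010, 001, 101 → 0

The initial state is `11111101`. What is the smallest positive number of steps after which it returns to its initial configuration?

step 1: 11111101

1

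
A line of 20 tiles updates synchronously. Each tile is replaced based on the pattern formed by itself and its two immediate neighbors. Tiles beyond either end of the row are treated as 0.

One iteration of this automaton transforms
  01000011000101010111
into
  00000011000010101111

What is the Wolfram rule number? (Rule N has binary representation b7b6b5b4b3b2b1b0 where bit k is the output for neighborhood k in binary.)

position 18: 111 → 1  (bit 7 = 1)
position 7: 110 → 1  (bit 6 = 1)
position 12: 101 → 1  (bit 5 = 1)
position 2: 100 → 0  (bit 4 = 0)
position 6: 011 → 1  (bit 3 = 1)
position 1: 010 → 0  (bit 2 = 0)
position 0: 001 → 0  (bit 1 = 0)
position 3: 000 → 0  (bit 0 = 0)
bits b7..b0 = 11101000 = 232

232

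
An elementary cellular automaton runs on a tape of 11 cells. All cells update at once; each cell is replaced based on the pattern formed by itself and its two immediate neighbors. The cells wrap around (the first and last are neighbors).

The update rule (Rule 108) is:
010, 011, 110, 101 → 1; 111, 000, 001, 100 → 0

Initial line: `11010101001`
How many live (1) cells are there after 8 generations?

4

01111111001
11000001001
01000001001
11000001001  (repeats generation 2; period 2)
generation 8: 11000001001
count of 1: 4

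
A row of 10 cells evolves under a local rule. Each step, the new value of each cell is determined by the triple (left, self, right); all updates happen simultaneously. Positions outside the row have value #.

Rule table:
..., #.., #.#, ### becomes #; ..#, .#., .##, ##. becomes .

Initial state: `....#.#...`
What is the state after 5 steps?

#.#.#.#..#

step 1: ###..#.##.
step 2: ##.#..#..#
step 3: #.#.#..#..
step 4: .#.#.#..#.
step 5: #.#.#.#..#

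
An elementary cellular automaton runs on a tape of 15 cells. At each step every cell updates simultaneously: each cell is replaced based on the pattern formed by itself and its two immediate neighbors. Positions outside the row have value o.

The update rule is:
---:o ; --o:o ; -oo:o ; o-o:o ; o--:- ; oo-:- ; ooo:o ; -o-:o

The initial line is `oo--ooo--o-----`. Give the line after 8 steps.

o--ooo--oo-oooo
--ooo--oo-ooooo
-ooo--oo-oooooo
ooo--oo-ooooooo
oo--oo-oooooooo
o--oo-ooooooooo
--oo-oooooooooo
-oo-ooooooooooo

-oo-ooooooooooo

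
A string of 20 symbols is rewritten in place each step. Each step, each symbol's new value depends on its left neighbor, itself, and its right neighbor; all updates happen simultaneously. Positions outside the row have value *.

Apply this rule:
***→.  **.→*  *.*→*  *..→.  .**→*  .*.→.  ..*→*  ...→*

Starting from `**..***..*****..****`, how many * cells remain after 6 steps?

step 1: .*.**.*.**...*.**...
step 2: *.****.***.**.***.**
step 3: ***..***.******.***.
step 4: ..*.**.***....***.**
step 5: .*.*****.*.****.***.
step 6: *.**...**.**..***.**
count of *: 12

12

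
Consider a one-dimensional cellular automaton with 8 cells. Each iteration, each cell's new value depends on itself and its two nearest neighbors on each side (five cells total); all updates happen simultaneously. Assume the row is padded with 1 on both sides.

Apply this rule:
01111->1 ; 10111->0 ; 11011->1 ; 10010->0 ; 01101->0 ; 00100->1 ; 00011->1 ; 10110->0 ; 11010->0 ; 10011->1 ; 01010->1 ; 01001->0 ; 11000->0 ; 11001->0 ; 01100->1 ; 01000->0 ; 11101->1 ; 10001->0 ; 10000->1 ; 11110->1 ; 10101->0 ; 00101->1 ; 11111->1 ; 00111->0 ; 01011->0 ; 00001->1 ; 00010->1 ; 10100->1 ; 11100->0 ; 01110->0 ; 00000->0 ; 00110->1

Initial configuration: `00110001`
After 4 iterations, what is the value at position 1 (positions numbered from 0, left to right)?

0

01110010
10000010
00101110
00100011
position 1 holds 0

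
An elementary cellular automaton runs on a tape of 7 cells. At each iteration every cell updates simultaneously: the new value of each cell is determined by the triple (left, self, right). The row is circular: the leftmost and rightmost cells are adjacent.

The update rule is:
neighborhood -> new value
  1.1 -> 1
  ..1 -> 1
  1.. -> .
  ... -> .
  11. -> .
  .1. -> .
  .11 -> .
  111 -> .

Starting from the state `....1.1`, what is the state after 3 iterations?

iteration 1: ...1.1.
iteration 2: ..1.1..
iteration 3: .1.1...

.1.1...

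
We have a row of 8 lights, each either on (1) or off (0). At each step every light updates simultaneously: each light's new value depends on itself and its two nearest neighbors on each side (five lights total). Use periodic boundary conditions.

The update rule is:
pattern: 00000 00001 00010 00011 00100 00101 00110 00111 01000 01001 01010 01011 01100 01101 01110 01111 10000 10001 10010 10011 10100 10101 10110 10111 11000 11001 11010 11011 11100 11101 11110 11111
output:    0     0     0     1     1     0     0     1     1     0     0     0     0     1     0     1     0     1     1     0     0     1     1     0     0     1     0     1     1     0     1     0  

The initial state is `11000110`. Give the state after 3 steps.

10011011
11001100
00100010

00100010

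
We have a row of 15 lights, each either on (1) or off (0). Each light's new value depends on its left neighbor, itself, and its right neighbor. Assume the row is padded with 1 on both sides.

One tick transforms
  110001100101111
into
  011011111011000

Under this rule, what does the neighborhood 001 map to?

At position 4 the neighborhood is 001; the next row has 1 there.

1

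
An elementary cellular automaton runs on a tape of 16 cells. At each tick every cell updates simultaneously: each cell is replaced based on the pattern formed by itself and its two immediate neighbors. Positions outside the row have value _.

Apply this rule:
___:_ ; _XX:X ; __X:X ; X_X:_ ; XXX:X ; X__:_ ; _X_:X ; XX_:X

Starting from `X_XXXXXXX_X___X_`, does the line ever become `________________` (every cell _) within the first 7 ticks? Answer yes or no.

no

tick 1: X_XXXXXXX_X__XX_
tick 2: X_XXXXXXX_X_XXX_
tick 3: X_XXXXXXX_X_XXX_  (fixed point — unchanged through tick 7)
tick 7 is X_XXXXXXX_X_XXX_, still not uniform _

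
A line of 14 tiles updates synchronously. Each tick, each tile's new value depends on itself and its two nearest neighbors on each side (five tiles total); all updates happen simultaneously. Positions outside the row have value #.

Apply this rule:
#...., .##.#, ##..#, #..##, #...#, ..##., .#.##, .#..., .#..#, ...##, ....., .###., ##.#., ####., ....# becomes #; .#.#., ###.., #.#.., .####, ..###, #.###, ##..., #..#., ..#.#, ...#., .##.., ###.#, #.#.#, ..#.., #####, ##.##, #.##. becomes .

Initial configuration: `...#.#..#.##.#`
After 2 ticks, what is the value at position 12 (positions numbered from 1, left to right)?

.

tick 1: .#....#..#.#..
tick 2: #.###..#....##
position 12 holds .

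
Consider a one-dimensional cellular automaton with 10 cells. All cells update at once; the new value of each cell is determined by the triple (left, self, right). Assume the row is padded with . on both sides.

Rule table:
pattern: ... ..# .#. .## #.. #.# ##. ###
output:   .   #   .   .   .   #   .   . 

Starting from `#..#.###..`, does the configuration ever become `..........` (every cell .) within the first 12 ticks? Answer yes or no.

..#.#.....
.#.#......
#.#.......
.#........
#.........
..........
all cells are . at tick 6

yes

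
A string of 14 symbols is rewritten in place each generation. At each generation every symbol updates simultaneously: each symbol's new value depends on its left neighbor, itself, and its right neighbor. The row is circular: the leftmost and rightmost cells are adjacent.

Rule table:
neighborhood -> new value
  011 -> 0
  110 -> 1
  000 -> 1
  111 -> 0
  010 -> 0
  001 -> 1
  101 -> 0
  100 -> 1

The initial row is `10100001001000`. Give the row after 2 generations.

00011110110111
11100010010001

11100010010001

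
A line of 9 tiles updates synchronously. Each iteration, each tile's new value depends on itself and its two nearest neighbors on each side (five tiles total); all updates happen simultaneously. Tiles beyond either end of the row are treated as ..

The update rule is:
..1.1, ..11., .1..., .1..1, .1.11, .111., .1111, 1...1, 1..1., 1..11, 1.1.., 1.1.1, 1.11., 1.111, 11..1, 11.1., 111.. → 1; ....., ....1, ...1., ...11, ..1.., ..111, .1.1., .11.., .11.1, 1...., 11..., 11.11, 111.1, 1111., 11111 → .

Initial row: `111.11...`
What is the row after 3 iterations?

..1.111..

iteration 1: .1..1....
iteration 2: ..11.1...
iteration 3: ..1.111..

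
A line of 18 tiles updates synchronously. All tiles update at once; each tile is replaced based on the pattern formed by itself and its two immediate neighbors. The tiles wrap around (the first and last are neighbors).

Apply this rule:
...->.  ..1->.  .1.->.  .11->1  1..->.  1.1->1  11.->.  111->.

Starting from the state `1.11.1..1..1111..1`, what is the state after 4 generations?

.1................

.11.1......1.....1
11.1..............
1.1...............
.1................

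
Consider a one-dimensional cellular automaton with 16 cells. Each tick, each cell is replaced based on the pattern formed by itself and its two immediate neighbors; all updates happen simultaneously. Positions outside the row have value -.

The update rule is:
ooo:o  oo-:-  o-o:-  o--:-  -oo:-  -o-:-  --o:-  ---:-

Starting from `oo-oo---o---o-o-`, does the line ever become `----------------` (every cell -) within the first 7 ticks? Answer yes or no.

tick 1: ----------------
all cells are - at tick 1

yes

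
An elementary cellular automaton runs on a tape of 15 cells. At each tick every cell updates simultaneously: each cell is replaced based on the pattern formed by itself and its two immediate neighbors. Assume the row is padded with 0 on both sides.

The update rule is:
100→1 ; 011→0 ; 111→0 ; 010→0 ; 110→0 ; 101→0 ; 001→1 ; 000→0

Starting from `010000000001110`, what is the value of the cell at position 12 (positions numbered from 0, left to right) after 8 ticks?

0

tick 1: 101000000010001
tick 2: 000100000101010
tick 3: 001010001000001
tick 4: 010001010100010
tick 5: 101010000010101
tick 6: 000001000100000
tick 7: 000010101010000
tick 8: 000100000001000
position 12 holds 0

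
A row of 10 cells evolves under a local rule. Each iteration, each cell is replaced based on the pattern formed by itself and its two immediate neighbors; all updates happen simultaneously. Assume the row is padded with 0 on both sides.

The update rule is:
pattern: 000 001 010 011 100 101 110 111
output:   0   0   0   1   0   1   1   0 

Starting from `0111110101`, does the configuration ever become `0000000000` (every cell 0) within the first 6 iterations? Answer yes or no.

0100011010
0000011100
0000010100
0000001000
0000000000
all cells are 0 at iteration 5

yes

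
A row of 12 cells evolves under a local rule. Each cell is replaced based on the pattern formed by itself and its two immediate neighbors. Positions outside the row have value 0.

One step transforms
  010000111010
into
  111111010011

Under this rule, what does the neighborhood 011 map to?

0

At position 6 the neighborhood is 011; the next row has 0 there.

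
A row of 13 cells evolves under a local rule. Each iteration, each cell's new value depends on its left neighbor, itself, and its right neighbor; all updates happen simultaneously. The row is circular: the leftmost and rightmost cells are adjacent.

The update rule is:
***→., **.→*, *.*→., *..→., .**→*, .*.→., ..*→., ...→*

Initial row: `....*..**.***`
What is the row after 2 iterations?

.**.**.**....

iteration 1: .**....**.*.*
iteration 2: .**.**.**....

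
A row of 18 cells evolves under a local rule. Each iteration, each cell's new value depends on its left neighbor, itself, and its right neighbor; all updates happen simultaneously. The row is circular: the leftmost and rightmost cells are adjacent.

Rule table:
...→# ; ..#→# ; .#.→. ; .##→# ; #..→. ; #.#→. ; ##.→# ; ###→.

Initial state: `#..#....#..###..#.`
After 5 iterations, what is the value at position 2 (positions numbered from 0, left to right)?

#

iteration 1: ..#..###..##.#.#..
iteration 2: ##..##.#.###.....#
iteration 3: .#.###...#.#.#####
iteration 4: ...#.#.##....#...#
iteration 5: .##....##.###..##.
position 2 holds #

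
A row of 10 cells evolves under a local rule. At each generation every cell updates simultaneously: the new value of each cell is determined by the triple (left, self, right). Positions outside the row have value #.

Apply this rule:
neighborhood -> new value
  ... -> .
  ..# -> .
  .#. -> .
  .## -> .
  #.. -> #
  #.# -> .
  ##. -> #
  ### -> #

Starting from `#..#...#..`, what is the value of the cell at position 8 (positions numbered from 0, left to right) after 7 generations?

generation 1: ##..#...#.
generation 2: ###..#....
generation 3: ####..#...
generation 4: #####..#..
generation 5: ######..#.
generation 6: #######...
generation 7: ########..
position 8 holds .

.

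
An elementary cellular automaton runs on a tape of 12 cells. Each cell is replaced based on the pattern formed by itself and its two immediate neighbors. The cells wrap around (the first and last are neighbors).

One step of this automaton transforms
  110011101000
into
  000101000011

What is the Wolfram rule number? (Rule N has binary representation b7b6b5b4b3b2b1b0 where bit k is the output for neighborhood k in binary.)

131

position 5: 111 → 1  (bit 7 = 1)
position 1: 110 → 0  (bit 6 = 0)
position 7: 101 → 0  (bit 5 = 0)
position 2: 100 → 0  (bit 4 = 0)
position 0: 011 → 0  (bit 3 = 0)
position 8: 010 → 0  (bit 2 = 0)
position 3: 001 → 1  (bit 1 = 1)
position 10: 000 → 1  (bit 0 = 1)
bits b7..b0 = 10000011 = 131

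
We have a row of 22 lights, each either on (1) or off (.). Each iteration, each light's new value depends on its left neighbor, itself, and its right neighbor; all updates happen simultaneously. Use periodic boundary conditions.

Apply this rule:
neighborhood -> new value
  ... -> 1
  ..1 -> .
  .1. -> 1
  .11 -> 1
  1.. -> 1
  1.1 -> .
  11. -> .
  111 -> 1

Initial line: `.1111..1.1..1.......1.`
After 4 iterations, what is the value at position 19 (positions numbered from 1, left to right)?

.111.1.1.11.1111111.11
.11..1.1.1..111111..1.
.1.1.1.1.11.11111.1.11
.1.1.1.1.1..1111..1.1.
position 19 holds 1

1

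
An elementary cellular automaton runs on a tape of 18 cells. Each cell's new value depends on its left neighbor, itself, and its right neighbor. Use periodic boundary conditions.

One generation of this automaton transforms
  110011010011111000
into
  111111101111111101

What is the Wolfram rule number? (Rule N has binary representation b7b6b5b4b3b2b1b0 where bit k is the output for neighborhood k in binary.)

position 11: 111 → 1  (bit 7 = 1)
position 1: 110 → 1  (bit 6 = 1)
position 6: 101 → 1  (bit 5 = 1)
position 2: 100 → 1  (bit 4 = 1)
position 0: 011 → 1  (bit 3 = 1)
position 7: 010 → 0  (bit 2 = 0)
position 3: 001 → 1  (bit 1 = 1)
position 16: 000 → 0  (bit 0 = 0)
bits b7..b0 = 11111010 = 250

250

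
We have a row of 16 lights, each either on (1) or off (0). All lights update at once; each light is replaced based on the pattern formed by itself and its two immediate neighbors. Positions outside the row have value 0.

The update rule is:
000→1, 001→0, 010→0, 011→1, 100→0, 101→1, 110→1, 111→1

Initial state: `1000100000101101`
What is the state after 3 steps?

step 1: 0010001110011110
step 2: 1000101110011110
step 3: 0010011110011110

0010011110011110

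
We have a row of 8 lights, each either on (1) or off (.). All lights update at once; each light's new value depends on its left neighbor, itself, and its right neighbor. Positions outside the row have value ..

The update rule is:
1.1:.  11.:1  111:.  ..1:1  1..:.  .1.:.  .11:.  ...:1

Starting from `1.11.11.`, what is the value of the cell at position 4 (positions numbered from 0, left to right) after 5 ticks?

...1..1.
111..1..
..1.1..1
11....1.
.1.111..
position 4 holds 1

1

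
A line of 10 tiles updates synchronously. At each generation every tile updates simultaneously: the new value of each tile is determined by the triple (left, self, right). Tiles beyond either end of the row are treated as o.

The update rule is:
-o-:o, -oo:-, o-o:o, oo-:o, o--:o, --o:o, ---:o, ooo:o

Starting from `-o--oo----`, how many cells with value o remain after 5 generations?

9

oooo-ooooo
ooooo-oooo
oooooo-ooo
ooooooo-oo
oooooooo-o
count of o: 9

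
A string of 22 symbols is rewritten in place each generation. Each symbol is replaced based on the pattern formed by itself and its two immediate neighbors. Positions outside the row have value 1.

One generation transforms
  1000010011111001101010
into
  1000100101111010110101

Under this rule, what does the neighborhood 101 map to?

At position 17 the neighborhood is 101; the next row has 1 there.

1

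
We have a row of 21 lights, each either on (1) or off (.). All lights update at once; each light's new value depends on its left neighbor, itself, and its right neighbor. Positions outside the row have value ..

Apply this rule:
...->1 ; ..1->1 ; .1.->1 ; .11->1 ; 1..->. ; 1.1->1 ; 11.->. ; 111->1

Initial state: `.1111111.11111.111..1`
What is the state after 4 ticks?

tick 1: 1111111.11111.111..11
tick 2: 111111.11111.111..11.
tick 3: 11111.11111.111..11..
tick 4: 1111.11111.111..11..1

1111.11111.111..11..1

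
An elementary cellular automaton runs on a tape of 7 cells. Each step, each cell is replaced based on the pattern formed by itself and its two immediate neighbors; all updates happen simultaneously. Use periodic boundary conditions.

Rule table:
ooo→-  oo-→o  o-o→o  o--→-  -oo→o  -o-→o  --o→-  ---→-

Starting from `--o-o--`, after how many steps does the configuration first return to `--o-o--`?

step 1: --ooo--
step 2: --o-o--

2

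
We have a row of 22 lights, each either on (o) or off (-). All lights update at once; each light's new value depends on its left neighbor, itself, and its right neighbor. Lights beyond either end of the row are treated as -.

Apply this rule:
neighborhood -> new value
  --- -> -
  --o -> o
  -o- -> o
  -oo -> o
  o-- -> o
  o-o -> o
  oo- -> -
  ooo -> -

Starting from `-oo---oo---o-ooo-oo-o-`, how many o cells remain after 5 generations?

14

generation 1: oo-o-oo-o-oooo--oo-ooo
generation 2: o-oooo-oooo---ooo-oo--
generation 3: ooo---oo---o-oo--oo-o-
generation 4: o--o-oo-o-oooo-ooo-ooo
generation 5: oooooo-oooo---oo--oo--
count of o: 14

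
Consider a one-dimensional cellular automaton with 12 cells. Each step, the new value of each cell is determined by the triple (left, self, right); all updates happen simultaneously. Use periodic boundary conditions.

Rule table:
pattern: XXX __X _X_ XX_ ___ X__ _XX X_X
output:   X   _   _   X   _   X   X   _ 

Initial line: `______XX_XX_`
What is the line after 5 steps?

step 1: ______XX_XXX
step 2: X_____XX_XXX
step 3: XX____XX_XXX
step 4: XXX___XX_XXX
step 5: XXXX__XX_XXX

XXXX__XX_XXX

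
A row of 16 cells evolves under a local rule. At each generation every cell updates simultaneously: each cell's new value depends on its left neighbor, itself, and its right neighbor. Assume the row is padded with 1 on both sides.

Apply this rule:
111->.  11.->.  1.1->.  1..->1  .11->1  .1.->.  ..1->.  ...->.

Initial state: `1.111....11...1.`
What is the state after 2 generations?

1..1..1.....1...

generation 1: ..1..1...1.1....
generation 2: 1..1..1.....1...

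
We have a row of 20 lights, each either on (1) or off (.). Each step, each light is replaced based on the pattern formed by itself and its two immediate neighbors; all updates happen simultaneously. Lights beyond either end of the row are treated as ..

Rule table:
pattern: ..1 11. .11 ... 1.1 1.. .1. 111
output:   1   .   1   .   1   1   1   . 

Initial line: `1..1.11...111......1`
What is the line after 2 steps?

1.....1111.1111..11.

step 1: 111111.1.11..1....11
step 2: 1.....1111.1111..11.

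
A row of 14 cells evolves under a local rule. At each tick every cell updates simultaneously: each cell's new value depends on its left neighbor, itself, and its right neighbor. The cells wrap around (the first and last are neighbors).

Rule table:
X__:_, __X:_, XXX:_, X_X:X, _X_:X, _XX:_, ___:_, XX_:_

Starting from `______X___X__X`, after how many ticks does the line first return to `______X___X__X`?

1

tick 1: ______X___X__X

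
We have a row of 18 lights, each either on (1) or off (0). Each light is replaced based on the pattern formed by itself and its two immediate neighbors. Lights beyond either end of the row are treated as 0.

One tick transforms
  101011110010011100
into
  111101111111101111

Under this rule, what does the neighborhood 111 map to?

At position 5 the neighborhood is 111; the next row has 1 there.

1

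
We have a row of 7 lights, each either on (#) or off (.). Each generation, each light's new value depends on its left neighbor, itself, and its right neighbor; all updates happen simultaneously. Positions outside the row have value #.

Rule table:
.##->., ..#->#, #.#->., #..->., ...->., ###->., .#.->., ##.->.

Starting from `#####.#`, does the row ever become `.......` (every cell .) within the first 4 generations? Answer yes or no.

yes

.......
all cells are . at generation 1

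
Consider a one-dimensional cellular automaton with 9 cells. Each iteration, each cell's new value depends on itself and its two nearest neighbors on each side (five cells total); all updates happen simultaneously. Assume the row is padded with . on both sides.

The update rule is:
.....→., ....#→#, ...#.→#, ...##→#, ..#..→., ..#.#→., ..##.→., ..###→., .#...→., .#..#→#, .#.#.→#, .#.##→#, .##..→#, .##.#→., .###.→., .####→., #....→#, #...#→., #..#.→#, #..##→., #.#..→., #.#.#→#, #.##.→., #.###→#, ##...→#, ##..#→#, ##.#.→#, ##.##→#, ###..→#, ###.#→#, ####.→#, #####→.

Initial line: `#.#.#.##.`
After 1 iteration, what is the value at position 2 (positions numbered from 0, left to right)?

#

.#####.##
position 2 holds #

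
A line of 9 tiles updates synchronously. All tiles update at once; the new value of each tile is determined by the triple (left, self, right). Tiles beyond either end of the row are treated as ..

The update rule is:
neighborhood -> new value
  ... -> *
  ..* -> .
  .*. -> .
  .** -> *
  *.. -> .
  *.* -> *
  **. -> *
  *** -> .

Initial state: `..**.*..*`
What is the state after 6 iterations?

*.***....
.**.*.***
.***.**.*
.*.*****.
..**...*.
*.**.*...

*.**.*...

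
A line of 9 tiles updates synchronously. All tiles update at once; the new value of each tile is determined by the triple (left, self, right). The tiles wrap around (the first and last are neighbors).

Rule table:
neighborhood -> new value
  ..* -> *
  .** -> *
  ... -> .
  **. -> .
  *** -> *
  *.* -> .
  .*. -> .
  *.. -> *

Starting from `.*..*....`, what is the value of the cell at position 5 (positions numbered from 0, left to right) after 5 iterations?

*.**.*...
..*...*.*
**.*.*...
*.....*.*
.*...*..*
position 5 holds *

*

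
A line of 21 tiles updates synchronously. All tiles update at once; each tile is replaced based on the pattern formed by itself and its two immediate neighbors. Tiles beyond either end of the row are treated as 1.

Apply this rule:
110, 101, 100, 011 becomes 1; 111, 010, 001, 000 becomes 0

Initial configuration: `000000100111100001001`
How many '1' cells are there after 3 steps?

100000010100110000101
110000001010111000011
011000000101101100010
count of 1: 8

8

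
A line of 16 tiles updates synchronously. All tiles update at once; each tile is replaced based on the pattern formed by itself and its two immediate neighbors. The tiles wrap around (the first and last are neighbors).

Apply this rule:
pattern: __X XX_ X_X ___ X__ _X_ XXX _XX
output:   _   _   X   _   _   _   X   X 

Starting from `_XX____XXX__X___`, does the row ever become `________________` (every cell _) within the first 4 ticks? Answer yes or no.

yes

_X_____XX_______
_______X________
________________
all cells are _ at tick 3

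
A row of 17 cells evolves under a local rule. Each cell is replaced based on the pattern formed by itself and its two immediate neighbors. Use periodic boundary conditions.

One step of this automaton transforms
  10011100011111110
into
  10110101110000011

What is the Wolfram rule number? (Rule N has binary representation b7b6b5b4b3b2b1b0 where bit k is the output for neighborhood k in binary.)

position 4: 111 → 0  (bit 7 = 0)
position 5: 110 → 1  (bit 6 = 1)
position 16: 101 → 1  (bit 5 = 1)
position 1: 100 → 0  (bit 4 = 0)
position 3: 011 → 1  (bit 3 = 1)
position 0: 010 → 1  (bit 2 = 1)
position 2: 001 → 1  (bit 1 = 1)
position 7: 000 → 1  (bit 0 = 1)
bits b7..b0 = 01101111 = 111

111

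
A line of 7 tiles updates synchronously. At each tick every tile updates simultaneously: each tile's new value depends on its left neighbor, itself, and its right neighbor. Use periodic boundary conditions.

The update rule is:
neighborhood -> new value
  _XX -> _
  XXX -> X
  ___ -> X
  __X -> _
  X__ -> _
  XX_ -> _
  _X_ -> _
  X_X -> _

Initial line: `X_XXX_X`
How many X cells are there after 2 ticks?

4

___X___
XX___XX
count of X: 4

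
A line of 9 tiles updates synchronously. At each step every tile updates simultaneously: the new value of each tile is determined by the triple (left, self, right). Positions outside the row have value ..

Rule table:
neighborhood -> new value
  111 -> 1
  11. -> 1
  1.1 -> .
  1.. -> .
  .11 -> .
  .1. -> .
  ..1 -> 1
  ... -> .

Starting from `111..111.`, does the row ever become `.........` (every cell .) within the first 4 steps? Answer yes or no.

step 1: .11.1.11.
step 2: 1.1....1.
step 3: ......1..
step 4: .....1...
step 4 is .....1..., still not uniform .

no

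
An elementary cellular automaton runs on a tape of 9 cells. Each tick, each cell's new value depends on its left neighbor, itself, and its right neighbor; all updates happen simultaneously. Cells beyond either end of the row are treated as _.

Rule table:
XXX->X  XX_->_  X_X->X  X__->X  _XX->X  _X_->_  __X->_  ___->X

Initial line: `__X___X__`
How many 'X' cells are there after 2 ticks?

tick 1: X__XX__XX
tick 2: _X_X_X_X_
count of X: 4

4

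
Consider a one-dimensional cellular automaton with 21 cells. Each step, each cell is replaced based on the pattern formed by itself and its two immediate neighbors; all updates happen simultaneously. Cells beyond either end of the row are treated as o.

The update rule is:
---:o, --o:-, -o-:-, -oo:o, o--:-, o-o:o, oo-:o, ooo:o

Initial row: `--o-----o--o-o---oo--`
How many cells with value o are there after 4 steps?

step 1: ----ooo-----o--o-oo--
step 2: -oo-ooo-ooo-----ooo--
step 3: ooooooooooo-ooo-ooo--
step 4: ooooooooooooooooooo--
count of o: 19

19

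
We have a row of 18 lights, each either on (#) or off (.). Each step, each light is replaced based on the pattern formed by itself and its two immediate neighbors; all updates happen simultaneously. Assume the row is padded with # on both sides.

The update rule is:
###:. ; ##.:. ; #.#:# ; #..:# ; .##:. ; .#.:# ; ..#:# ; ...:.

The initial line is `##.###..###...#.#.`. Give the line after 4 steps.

#..#......#.###.#.

step 1: ..#...##...#.#####
step 2: ####.#..#.###.....
step 3: ....######...#...#
step 4: #..#......#.###.#.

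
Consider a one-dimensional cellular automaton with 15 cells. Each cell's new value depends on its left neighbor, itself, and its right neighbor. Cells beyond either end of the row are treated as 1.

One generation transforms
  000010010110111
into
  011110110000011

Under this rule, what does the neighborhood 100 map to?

0

At position 0 the neighborhood is 100; the next row has 0 there.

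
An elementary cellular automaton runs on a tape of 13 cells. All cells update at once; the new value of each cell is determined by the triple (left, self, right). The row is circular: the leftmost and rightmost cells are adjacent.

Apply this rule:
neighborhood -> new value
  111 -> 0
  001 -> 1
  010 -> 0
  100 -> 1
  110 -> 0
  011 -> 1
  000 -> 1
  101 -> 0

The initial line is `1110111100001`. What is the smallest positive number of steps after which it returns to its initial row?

26

0000100011111
1111011110000
1000010001111
0111101111000
1100001000111
0011110111100
1110000100011
0001111011110
1111000010001
0000111101111
1111100001000
1000011110111
0111110000100
1100001111011
0011111000010
1110000111101
0001111100001
1111000011110
1000111110000
0111100001111
0100011111000
1011110000111
0010001111100
1101111000011
0001000111110
1110111100001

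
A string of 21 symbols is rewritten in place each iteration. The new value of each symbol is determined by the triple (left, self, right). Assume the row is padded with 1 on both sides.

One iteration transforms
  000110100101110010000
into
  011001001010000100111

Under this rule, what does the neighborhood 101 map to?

At position 5 the neighborhood is 101; the next row has 1 there.

1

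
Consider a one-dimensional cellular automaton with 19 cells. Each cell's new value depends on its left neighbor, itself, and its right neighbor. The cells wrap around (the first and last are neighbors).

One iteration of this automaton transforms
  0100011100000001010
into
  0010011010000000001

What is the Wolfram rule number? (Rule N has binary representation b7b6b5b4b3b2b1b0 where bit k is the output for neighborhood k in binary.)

152

position 6: 111 → 1  (bit 7 = 1)
position 7: 110 → 0  (bit 6 = 0)
position 16: 101 → 0  (bit 5 = 0)
position 2: 100 → 1  (bit 4 = 1)
position 5: 011 → 1  (bit 3 = 1)
position 1: 010 → 0  (bit 2 = 0)
position 0: 001 → 0  (bit 1 = 0)
position 3: 000 → 0  (bit 0 = 0)
bits b7..b0 = 10011000 = 152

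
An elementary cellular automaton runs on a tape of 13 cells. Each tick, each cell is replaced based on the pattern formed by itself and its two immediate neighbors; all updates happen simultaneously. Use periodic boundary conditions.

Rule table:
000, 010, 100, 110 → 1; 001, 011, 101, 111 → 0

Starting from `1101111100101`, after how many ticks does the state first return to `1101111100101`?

26

0100000110100
0111110010111
0000011010001
1111001011101
0001101000100
1100101110111
0110100010000
0010111011111
1010001000001
1011101111100
1000100000110
1110111110010
0010000011010
1011111001011
1000001101000
1111100101110
0000110100010
1110010111011
0011010001000
1001011101111
1101000100000
0101110111110
0100010000011
0111011111001
0001000001101
1101111100101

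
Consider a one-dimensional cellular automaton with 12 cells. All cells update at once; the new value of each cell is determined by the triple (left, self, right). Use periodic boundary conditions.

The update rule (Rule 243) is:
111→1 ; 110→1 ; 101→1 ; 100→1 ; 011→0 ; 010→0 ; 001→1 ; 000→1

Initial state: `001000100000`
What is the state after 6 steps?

111111101110

110111011111
111011101111
111101110111
111110111011
111111011101
111111101110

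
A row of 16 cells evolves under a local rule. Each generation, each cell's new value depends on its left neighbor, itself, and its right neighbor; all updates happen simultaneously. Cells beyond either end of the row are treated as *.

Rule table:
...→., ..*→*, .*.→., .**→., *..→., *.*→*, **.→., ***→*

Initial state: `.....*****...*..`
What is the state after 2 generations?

...*.*.*...*..*.

....*.***...*..*
...*.*.*...*..*.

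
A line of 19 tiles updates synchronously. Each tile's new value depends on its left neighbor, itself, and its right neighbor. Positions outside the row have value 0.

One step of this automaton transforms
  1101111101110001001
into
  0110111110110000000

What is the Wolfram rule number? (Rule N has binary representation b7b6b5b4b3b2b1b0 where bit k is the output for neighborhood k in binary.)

position 4: 111 → 1  (bit 7 = 1)
position 1: 110 → 1  (bit 6 = 1)
position 2: 101 → 1  (bit 5 = 1)
position 12: 100 → 0  (bit 4 = 0)
position 0: 011 → 0  (bit 3 = 0)
position 15: 010 → 0  (bit 2 = 0)
position 14: 001 → 0  (bit 1 = 0)
position 13: 000 → 0  (bit 0 = 0)
bits b7..b0 = 11100000 = 224

224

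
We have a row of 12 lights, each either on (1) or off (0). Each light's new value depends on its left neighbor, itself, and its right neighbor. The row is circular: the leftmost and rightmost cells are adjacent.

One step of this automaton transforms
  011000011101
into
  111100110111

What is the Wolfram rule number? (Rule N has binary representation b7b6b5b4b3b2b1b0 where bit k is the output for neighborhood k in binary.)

position 8: 111 → 0  (bit 7 = 0)
position 2: 110 → 1  (bit 6 = 1)
position 0: 101 → 1  (bit 5 = 1)
position 3: 100 → 1  (bit 4 = 1)
position 1: 011 → 1  (bit 3 = 1)
position 11: 010 → 1  (bit 2 = 1)
position 6: 001 → 1  (bit 1 = 1)
position 4: 000 → 0  (bit 0 = 0)
bits b7..b0 = 01111110 = 126

126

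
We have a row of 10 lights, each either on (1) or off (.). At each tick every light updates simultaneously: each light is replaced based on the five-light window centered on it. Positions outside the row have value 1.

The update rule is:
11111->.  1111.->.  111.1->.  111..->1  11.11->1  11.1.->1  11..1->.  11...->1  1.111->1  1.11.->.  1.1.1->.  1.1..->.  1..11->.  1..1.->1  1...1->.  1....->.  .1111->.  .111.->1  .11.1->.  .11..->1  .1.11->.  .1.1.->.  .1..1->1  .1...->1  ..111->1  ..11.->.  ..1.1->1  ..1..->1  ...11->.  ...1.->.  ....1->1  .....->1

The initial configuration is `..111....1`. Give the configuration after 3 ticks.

..1111.1.1
..1...1..1
.111..11.1

.111..11.1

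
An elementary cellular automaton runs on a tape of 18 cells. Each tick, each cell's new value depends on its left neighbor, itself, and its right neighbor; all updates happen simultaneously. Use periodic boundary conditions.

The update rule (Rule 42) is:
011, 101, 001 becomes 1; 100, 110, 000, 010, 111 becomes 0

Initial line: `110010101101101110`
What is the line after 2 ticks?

001010110110110011

100101011011011001
001010110110110011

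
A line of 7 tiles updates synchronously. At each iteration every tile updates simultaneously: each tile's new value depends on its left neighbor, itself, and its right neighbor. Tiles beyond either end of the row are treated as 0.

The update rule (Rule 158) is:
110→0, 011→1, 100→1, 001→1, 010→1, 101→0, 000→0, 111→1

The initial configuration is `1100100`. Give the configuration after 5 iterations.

1011110
1011101
1011001
1010111
1010110

1010110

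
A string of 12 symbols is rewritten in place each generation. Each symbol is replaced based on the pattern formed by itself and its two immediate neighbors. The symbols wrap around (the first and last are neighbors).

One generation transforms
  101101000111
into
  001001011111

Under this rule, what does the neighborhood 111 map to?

1

At position 10 the neighborhood is 111; the next row has 1 there.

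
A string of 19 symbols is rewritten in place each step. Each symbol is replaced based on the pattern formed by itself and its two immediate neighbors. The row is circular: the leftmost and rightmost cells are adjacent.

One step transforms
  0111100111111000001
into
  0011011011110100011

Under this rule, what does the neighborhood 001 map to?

At position 6 the neighborhood is 001; the next row has 1 there.

1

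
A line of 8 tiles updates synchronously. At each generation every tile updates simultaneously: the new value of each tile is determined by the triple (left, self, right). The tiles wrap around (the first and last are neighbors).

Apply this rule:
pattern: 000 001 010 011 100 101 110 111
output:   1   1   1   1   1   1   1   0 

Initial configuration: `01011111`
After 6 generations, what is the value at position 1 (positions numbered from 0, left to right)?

0

11110001
00011111
11110001  (repeats generation 1; period 2)
generation 6: 00011111
position 1 holds 0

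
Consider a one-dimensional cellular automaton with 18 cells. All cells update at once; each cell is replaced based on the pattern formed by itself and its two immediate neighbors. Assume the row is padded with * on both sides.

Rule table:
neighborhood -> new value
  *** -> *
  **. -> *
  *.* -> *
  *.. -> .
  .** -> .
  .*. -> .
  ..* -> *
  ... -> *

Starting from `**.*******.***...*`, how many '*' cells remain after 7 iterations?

iteration 1: ***.*******.**.**.
iteration 2: ****.*******.**.**
iteration 3: *****.*******.**.*
iteration 4: ******.*******.**.
iteration 5: *******.*******.**
iteration 6: ********.*******.*
iteration 7: *********.*******.
count of *: 16

16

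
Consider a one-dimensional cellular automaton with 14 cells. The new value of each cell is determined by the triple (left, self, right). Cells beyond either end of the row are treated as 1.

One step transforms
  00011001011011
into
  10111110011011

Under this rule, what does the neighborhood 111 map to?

1

At position 13 the neighborhood is 111; the next row has 1 there.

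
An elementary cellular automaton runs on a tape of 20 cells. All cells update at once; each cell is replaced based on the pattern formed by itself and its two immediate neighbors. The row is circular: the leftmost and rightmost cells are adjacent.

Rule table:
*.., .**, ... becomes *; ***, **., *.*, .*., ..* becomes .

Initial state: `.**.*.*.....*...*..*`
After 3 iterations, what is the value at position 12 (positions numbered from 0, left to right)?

.

.*.....****..**..*..
..****.*...*.*.*..**
*.*.....**......*.*.
position 12 holds .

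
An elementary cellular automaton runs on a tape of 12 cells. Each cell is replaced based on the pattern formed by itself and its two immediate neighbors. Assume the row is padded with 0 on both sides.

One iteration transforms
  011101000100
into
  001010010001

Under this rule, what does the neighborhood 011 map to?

0

At position 1 the neighborhood is 011; the next row has 0 there.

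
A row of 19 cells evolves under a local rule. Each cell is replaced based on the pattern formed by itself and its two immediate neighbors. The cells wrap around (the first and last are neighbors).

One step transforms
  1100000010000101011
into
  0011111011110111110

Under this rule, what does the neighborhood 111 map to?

At position 0 the neighborhood is 111; the next row has 0 there.

0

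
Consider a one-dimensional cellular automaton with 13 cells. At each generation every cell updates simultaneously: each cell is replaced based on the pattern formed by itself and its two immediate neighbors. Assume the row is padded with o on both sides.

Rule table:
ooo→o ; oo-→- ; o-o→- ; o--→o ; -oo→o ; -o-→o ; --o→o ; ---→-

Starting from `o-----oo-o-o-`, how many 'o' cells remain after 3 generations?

5

-o---oo--o-o-
-oo-oo-ooo-o-
-o--o--oo--o-
count of o: 5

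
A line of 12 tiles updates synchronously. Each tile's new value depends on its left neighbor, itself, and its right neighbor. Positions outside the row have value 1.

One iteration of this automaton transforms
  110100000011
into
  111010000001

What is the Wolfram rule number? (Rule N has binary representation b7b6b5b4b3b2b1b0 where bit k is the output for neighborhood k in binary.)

240

position 0: 111 → 1  (bit 7 = 1)
position 1: 110 → 1  (bit 6 = 1)
position 2: 101 → 1  (bit 5 = 1)
position 4: 100 → 1  (bit 4 = 1)
position 10: 011 → 0  (bit 3 = 0)
position 3: 010 → 0  (bit 2 = 0)
position 9: 001 → 0  (bit 1 = 0)
position 5: 000 → 0  (bit 0 = 0)
bits b7..b0 = 11110000 = 240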